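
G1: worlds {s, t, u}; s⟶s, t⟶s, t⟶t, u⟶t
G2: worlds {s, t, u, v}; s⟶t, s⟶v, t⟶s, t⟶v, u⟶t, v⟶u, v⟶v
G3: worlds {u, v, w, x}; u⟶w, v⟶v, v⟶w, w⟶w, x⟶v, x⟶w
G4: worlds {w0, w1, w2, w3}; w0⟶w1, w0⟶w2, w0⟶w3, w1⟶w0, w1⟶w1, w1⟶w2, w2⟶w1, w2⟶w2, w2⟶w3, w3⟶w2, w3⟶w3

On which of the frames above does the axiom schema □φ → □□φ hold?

Frame correspondent (Sahlqvist): ∀x ∀y ∀z (Rxy ∧ Ryz → Rxz) — i.e. transitivity.
G1: fails — Rut and Rts but not Rus.
G2: fails — Rtv and Rvu but not Rtu.
G3: holds.
G4: fails — Rw1w0 and Rw0w3 but not Rw1w3.

G3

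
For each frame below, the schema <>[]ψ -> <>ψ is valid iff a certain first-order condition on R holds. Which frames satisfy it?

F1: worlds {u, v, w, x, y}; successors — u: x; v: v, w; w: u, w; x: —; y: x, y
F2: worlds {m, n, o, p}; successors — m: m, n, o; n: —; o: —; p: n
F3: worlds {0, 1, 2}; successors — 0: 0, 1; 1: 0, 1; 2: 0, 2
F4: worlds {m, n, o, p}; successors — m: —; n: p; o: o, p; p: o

F3

This is the axiom for a generalized confluence (Geach) condition; its first-order frame correspondent is forall x forall y (xRy -> exists w (yRw & xRw)).
F1: fails — uRx but no t with xRt and uRt.
F2: fails — mRn but no w with nRw and mRw.
F3: ✓.
F4: fails — nRp but no w with pRw and nRw.
Valid on: F3.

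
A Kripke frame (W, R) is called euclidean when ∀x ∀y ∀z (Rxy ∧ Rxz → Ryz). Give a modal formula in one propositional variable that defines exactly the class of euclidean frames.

This is the Euclidean property; the standard corresponding axiom is 5: ◇r → □◇r.
Suppose ◇r→□◇r is valid. Take Rxy, Rxz and set V(r)={y}. Then ◇r at x, so □◇r at x, so ◇r at z, so some w with Rzw has r; w=y, i.e. Rzy. By symmetry of the argument, Ryz.

◇r → □◇r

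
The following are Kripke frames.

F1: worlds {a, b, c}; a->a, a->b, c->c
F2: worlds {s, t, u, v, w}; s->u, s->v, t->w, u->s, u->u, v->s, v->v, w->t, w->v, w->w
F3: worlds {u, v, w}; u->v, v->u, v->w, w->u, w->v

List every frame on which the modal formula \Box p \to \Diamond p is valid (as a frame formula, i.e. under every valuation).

F2, F3

This is the axiom for seriality; its first-order frame correspondent is \forall x \exists y Rxy.
F1: fails — world b has no successor.
F2: condition met.
F3: condition met.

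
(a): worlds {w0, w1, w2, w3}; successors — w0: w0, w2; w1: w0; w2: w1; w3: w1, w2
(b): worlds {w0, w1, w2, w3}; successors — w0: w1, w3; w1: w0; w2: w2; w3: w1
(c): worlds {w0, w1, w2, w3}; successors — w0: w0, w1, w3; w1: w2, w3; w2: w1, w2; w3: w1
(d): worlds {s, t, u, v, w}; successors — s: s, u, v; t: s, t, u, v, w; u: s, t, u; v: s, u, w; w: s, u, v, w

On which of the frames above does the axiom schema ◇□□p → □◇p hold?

(d)

This is the axiom for a generalized confluence (Geach) condition; its first-order frame correspondent is ∀x ∀y ∀z ((xRy ∧ xRz) → ∃w (yR²w ∧ zRw)).
(a): fails — w0Rw2, w0Rw2 but no w with w2R²w and w2Rw.
(b): fails — w0Rw1, w0Rw1 but no w with w1R²w and w1Rw.
(c): fails — w0Rw3, w0Rw3 but no w with w3R²w and w3Rw.
(d): condition met.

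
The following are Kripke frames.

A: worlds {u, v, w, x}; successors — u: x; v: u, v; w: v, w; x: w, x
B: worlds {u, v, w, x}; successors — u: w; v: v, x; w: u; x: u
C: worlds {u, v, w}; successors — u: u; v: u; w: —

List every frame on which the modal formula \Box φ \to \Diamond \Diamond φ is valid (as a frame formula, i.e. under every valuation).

A

This is the axiom for a generalized confluence (Geach) condition; its first-order frame correspondent is \forall x \exists w (xRw \wedge x R^2 w).
A: ✓.
B: fails — at u but no t with uRt and uR²t.
C: fails — at w but no t with wRt and wR²t.
Valid on: A.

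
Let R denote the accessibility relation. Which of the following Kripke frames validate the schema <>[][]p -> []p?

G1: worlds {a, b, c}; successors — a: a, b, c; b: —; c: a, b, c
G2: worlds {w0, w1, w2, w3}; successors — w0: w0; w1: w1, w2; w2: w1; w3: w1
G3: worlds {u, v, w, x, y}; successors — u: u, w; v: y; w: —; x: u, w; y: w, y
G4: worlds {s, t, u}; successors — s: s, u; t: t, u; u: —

This is the axiom for a generalized confluence (Geach) condition; its first-order frame correspondent is forall x forall y forall z ((xRy & xRz) -> exists w (y R^2 w & z = w)).
G1: fails — aRb, aRa but no w with bR²w and a=w.
G2: holds.
G3: fails — uRw, uRu but no t with wR²t and u=t.
G4: fails — sRu, sRs but no w with uR²w and s=w.

G2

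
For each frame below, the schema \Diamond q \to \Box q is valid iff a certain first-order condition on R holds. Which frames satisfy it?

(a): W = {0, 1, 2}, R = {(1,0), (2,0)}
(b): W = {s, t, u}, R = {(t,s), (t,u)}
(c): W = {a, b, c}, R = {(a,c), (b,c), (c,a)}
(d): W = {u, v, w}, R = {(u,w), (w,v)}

(a), (c), (d)

Frame correspondent (Sahlqvist): \forall x \forall y \forall z (Rxy \wedge Rxz \to y = z) — i.e. partial functionality.
(a): condition met.
(b): fails — t sees both s and u.
(c): condition met.
(d): condition met.
Valid on: (a), (c), (d).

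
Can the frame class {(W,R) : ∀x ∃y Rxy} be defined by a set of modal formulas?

The condition is seriality. A defining modal formula is □p → ◇p.

Definable; □p → ◇p defines it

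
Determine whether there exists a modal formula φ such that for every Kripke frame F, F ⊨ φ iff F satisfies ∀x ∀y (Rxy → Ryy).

Yes — defined by □(□r → r)

Yes: it is shift-reflexivity, defined by the T□ schema □(□r → r).
Suppose □(□r→r) is valid. Take Rxy and set V(r)={w : Ryw}. Then at y, □r holds; since □(□r→r) at x, □r→r at y, so r at y, i.e. Ryy.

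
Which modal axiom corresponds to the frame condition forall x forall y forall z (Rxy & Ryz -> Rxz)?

The condition is transitivity. The 4 schema □r → □□r defines it.
Suppose □r→□□r is valid. Take Rxy, Ryz and set V(r)={w : Rxw}. Then □r at x, so □□r at x, so □r at y, so r at z, i.e. Rxz.

□r → □□r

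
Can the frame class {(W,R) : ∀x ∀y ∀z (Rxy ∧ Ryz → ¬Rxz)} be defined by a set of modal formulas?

If a class were modally definable it would be closed under surjective bounded morphisms (Goldblatt–Thomason).
The 7-cycle (worlds s,t,u,v,w,x,y with s→t→u→v→w→x→y→s) is intransitive. Mapping every world to a single reflexive point • is a surjective bounded morphism; the reflexive point is not intransitive (R••∧R•• but R••).
So the class is not modally definable.

Not definable by any modal formula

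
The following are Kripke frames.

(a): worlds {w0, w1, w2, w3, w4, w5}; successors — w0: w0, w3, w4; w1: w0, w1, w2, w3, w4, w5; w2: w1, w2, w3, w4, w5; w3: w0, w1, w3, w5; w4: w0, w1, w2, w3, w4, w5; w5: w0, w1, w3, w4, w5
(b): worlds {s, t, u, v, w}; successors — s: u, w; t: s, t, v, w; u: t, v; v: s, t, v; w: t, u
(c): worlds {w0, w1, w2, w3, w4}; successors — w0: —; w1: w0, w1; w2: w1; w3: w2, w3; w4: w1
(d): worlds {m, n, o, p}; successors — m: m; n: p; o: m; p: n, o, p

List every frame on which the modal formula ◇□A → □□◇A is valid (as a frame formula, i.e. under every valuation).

The schema corresponds to a generalized confluence (Geach) condition: ∀x ∀y ∀z ((xRy ∧ xR²z) → ∃w (yRw ∧ zRw)).
(a): ✓.
(b): fails — tRs, tR²u but no w* with sRw* and uRw*.
(c): fails — w1Rw0, w1R²w0 but no w with w0Rw and w0Rw.
(d): fails — nRp, nR²o but no w with pRw and oRw.
Valid on: (a).

(a)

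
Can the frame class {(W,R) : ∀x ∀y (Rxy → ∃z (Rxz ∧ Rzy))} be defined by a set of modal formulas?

Yes, by □□q → □q

Yes: it is density, defined by the C4 schema □□q → □q.
Suppose □□q→□q is valid. Take Rxy and set V(q)={w : xR²w}. Then □□q at x, so □q at x, so q at y, i.e. ∃z(Rxz∧Rzy).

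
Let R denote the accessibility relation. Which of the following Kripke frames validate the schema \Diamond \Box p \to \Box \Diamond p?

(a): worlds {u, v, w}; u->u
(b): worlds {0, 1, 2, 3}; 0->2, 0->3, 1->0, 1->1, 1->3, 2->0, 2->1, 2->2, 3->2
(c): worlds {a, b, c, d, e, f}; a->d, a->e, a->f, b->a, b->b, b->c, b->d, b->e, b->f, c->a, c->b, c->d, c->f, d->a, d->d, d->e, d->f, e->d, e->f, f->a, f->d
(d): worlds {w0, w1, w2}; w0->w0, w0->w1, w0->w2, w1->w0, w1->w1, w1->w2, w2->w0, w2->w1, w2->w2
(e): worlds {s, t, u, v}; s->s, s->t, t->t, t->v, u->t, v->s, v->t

(a), (c), (d), (e)

The schema corresponds to convergence: \forall x \forall y \forall z (Rxy \wedge Rxz \to \exists w (Ryw \wedge Rzw)).
(a): condition met.
(b): fails — R11 and R13 but 1 and 3 have no common successor.
(c): condition met.
(d): condition met.
(e): condition met.
Valid on: (a), (c), (d), (e).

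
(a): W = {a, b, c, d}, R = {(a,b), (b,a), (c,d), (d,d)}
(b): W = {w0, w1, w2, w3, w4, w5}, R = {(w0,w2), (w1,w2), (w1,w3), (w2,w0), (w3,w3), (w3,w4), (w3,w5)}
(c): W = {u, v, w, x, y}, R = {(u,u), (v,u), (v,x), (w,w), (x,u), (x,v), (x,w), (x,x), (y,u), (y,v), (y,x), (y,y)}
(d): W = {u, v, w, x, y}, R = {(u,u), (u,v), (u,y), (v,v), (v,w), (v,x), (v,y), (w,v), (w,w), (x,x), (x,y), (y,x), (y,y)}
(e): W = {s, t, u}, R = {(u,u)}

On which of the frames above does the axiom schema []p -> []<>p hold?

The schema corresponds to a generalized confluence (Geach) condition: forall x forall z (xRz -> exists w (xRw & zRw)).
(a): fails — aRb but no w with aRw and bRw.
(b): fails — w0Rw2 but no w with w0Rw and w2Rw.
(c): holds.
(d): holds.
(e): holds.
Valid on: (c), (d), (e).

(c), (d), (e)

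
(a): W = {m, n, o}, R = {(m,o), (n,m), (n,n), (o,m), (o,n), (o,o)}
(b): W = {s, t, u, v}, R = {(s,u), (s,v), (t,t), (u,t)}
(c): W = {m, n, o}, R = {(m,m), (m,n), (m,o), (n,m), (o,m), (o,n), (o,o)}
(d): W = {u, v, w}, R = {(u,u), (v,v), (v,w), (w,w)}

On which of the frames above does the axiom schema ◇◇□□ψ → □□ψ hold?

This is the axiom for a generalized confluence (Geach) condition; its first-order frame correspondent is ∀x ∀y ∀z ((xR²y ∧ xR²z) → ∃w (yR²w ∧ z = w)).
(a): ✓.
(b): ✓.
(c): ✓.
(d): fails — vR²w, vR²v but no t with wR²t and v=t.
Valid on: (a), (b), (c).

(a), (b), (c)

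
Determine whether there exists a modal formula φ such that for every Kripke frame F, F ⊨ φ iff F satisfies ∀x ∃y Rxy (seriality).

The condition is seriality. A defining modal formula is □p → ◇p.
Suppose □p→◇p is valid. At any x set V(p)=W. Then □p at x, so ◇p at x, so x has a successor.

Yes — defined by □p → ◇p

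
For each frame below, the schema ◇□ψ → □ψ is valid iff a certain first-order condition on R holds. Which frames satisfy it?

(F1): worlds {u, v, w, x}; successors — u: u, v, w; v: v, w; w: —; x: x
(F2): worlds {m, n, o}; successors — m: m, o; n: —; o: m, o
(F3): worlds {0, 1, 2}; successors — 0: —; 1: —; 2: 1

(F2)

The schema corresponds to the Euclidean property: ∀x ∀y ∀z (Rxy ∧ Rxz → Ryz).
(F1): fails — Ruv and Ruu but not Rvu.
(F2): holds.
(F3): fails — R21 and R21 but not R11.
Valid on: (F2).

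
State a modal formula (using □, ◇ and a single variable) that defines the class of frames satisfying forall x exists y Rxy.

□q → ◇q

This is seriality; the standard corresponding axiom is D: □q → ◇q.
Suppose □q→◇q is valid. At any x set V(q)=W. Then □q at x, so ◇q at x, so x has a successor.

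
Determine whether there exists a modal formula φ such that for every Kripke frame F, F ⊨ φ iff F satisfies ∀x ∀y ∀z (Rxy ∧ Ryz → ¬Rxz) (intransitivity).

If a class were modally definable it would be closed under surjective bounded morphisms (Goldblatt–Thomason).
The 3-cycle (worlds w0,w1,w2 with w0→w1→w2→w0) is intransitive. Mapping every world to a single reflexive point • is a surjective bounded morphism; the reflexive point is not intransitive (R••∧R•• but R••).
So no modal formula (or set of formulas) defines exactly the intransitive frames.

Not modally definable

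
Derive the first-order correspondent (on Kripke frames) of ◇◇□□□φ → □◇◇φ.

This is a Sahlqvist (Geach-type) schema ◇^2□^3φ → □^1◇^2φ.
Minimal-valuation argument: fix x; take any y with xR^2y and any z with xR^1z. Set V(φ) to the set of worlds R-reachable from y in exactly 3 steps. Then □^3φ holds at y, so the antecedent holds at x; validity forces ◇^2φ at z, giving a w with zR^2w and yR^3w.
First-order correspondent: ∀x ∀y ∀z ((xR²y ∧ xRz) → ∃w (yR³w ∧ zR²w)).

∀x ∀y ∀z ((xR²y ∧ xRz) → ∃w (yR³w ∧ zR²w))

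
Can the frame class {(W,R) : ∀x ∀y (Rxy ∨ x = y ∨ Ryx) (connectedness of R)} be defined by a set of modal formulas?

No — not modally definable

Modal frame validity is preserved under disjoint unions.
Take 4 disjoint single-world reflexive frames: each is trivially connected, but their disjoint union has 4 worlds with no edge between distinct components, so it is not connected.
Hence connectedness of R is not modally definable.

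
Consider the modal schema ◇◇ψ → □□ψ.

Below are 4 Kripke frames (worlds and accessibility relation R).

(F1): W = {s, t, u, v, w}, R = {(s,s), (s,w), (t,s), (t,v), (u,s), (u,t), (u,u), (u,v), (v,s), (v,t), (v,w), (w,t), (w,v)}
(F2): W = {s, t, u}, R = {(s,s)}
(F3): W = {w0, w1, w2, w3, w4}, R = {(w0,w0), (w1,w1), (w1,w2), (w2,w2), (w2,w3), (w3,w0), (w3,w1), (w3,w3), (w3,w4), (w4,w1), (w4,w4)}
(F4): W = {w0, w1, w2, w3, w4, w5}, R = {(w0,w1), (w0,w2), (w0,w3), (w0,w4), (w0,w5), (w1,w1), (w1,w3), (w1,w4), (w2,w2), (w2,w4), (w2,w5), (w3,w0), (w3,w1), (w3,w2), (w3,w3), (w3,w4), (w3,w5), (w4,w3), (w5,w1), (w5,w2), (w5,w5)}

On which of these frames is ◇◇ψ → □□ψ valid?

Frame correspondent (Sahlqvist): ∀x ∀y ∀z ((xR²y ∧ xR²z) → ∃w (y = w ∧ z = w)) — i.e. a generalized confluence (Geach) condition.
(F1): fails — sR²s, sR²t but s ≠ t.
(F2): satisfies the condition.
(F3): fails — w1R²w1, w1R²w2 but w1 ≠ w2.
(F4): fails — w0R²w0, w0R²w1 but w0 ≠ w1.
Valid on: (F2).

(F2)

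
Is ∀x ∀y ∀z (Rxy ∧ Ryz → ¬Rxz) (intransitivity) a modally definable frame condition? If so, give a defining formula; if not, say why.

Modal frame validity is preserved under surjective bounded morphisms.
The 7-cycle (worlds a,b,c,d,e,f,g with a→b→c→d→e→f→g→a) is intransitive. Mapping every world to a single reflexive point • is a surjective bounded morphism; the reflexive point is not intransitive (R••∧R•• but R••).
So no modal formula (or set of formulas) defines exactly the intransitive frames.

No — not modally definable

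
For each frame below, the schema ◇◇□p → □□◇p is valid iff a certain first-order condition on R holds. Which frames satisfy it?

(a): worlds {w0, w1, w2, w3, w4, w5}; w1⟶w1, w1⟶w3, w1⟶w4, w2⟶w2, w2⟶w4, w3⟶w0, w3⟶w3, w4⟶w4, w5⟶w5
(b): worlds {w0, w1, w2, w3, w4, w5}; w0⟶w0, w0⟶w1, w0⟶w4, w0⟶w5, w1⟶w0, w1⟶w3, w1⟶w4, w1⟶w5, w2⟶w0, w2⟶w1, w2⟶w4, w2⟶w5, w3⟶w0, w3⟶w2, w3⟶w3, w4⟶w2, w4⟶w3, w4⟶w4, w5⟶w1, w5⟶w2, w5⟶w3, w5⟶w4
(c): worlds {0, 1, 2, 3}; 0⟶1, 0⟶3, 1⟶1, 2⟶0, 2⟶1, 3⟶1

Frame correspondent (Sahlqvist): ∀x ∀y ∀z ((xR²y ∧ xR²z) → ∃w (yRw ∧ zRw)) — i.e. a generalized confluence (Geach) condition.
(a): fails — w1R²w0, w1R²w0 but no w with w0Rw and w0Rw.
(b): condition met.
(c): condition met.

(b), (c)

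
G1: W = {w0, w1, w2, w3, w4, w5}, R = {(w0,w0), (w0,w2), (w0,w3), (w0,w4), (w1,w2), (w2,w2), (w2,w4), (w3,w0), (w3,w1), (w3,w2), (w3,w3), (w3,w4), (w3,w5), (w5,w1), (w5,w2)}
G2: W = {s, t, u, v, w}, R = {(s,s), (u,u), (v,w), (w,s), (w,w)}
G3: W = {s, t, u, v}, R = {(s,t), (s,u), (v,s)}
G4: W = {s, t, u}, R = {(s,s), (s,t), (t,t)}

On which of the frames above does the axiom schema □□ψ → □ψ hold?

The schema corresponds to density: ∀x ∀y (Rxy → ∃z (Rxz ∧ Rzy)).
G1: fails — Rw5w1 but no z with Rw5z and Rzw1.
G2: satisfies the condition.
G3: fails — Rsu but no z with Rsz and Rzu.
G4: satisfies the condition.
Valid on: G2, G4.

G2, G4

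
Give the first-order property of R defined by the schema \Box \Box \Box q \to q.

This is a Sahlqvist (Geach-type) schema ◇^0□^3q → □^0◇^0q.
Minimal-valuation argument: fix x; take any y with xR^0y and any z with xR^0z. Set V(q) to the set of worlds R-reachable from y in exactly 3 steps. Then □^3q holds at y, so the antecedent holds at x; validity forces ◇^0q at z, giving a w with zR^0w and yR^3w.
First-order correspondent: \forall x \exists w (x R^3 w \wedge x = w).

\forall x \exists w (x R^3 w \wedge x = w)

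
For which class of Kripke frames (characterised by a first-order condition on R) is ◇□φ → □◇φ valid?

Suppose ◇□φ→□◇φ is valid. Take Rxy, Rxz and set V(φ)={w : Ryw}. Then □φ at y so ◇□φ at x, so □◇φ at x, so ◇φ at z, giving w with Rzw and Ryw.
Conversely, on a frame with convergence the schema holds at every world under every valuation.
Frame condition: ∀x ∀y ∀z (Rxy ∧ Rxz → ∃w (Ryw ∧ Rzw)).

convergence: ∀x ∀y ∀z (Rxy ∧ Rxz → ∃w (Ryw ∧ Rzw))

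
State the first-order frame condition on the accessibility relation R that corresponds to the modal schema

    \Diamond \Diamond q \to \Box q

This is a Sahlqvist (Geach-type) schema ◇^2□^0q → □^1◇^0q.
Minimal-valuation argument: fix x; take any y with xR^2y and any z with xR^1z. Set V(q) to the set of worlds R-reachable from y in exactly 0 steps. Then □^0q holds at y, so the antecedent holds at x; validity forces ◇^0q at z, giving a w with zR^0w and yR^0w.
First-order correspondent: \forall x \forall y \forall z ((x R^2 y \wedge xRz) \to \exists w (y = w \wedge z = w)).

\forall x \forall y \forall z ((x R^2 y \wedge xRz) \to \exists w (y = w \wedge z = w))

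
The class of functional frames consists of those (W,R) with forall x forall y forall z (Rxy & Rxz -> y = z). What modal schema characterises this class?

◇r → □r

This is partial functionality; the standard corresponding axiom is CD: ◇r → □r.
Suppose ◇r→□r is valid. Take Rxy, Rxz and set V(r)={y}. Then ◇r at x, so □r at x, so r at z, i.e. z=y.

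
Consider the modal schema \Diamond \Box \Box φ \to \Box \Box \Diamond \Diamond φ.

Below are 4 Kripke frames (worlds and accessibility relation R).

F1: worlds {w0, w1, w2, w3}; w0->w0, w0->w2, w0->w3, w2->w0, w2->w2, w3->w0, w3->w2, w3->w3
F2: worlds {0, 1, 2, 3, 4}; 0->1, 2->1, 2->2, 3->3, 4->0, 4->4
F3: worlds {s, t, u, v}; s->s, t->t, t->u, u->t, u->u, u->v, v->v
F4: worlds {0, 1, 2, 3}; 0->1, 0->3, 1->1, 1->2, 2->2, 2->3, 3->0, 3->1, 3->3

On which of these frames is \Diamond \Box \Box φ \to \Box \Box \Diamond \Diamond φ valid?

F1, F3, F4

The schema corresponds to a generalized confluence (Geach) condition: \forall x \forall y \forall z ((xRy \wedge x R^2 z) \to \exists w (y R^2 w \wedge z R^2 w)).
F1: ✓.
F2: fails — 2R1, 2R²1 but no w with 1R²w and 1R²w.
F3: ✓.
F4: ✓.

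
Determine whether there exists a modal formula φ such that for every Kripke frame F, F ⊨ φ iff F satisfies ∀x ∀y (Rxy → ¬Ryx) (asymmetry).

Any modally definable frame class is closed under surjective bounded morphisms.
The 4-cycle (worlds 0,1,2,3 with 0→1→2→3→0) is asymmetric. Mapping every world to a single reflexive point • is a surjective bounded morphism, and the reflexive point is not asymmetric (R•• but asymmetry requires ¬R••).
So the class is not modally definable.

Not modally definable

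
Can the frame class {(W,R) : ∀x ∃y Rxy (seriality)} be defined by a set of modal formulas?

The condition is seriality. A defining modal formula is □r → ◇r.
Suppose □r→◇r is valid. At any x set V(r)=W. Then □r at x, so ◇r at x, so x has a successor.

Definable; □r → ◇r defines it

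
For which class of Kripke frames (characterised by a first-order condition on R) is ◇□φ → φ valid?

symmetry

This is frame-equivalent to φ → □◇φ (substitute ¬φ for φ and contrapose).
Suppose φ→□◇φ is valid. Take Rxy and set V(φ)={x}. Then φ at x, so □◇φ at x, so ◇φ at y, so some z with Ryz has φ; z=x, i.e. Ryx.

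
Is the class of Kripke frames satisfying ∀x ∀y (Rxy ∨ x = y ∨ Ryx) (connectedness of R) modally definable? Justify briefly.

No

Modal frame validity is preserved under disjoint unions.
Take 3 disjoint single-world reflexive frames: each is trivially connected, but their disjoint union has 3 worlds with no edge between distinct components, so it is not connected.
So the class is not modally definable.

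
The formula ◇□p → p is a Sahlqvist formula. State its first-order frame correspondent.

This schema is equivalent to the B axiom p → □◇p.
Its frame correspondent is symmetry — ∀x ∀y (Rxy → Ryx).

Symmetry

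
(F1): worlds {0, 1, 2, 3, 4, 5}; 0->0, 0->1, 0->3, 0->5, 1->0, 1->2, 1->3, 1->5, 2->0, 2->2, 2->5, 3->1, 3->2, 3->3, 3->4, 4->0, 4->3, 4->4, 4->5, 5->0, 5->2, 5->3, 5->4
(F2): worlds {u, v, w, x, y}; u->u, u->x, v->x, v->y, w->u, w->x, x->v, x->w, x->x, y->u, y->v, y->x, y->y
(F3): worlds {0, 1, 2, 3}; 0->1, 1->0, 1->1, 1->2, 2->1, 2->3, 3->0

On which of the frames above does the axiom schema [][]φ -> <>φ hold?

(F1), (F2)

This is the axiom for a generalized confluence (Geach) condition; its first-order frame correspondent is forall x exists w (x R^2 w & xRw).
(F1): satisfies the condition.
(F2): satisfies the condition.
(F3): fails — at 3 but no w with 3R²w and 3Rw.
Valid on: (F1), (F2).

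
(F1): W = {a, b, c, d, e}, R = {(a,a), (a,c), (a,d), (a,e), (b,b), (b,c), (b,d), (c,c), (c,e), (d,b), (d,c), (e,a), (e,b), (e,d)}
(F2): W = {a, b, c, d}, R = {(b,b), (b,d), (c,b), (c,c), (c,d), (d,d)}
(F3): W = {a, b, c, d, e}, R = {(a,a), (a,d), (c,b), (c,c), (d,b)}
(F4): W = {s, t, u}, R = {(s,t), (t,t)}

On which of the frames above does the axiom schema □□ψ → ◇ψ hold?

(F1)

The schema corresponds to a generalized confluence (Geach) condition: ∀x ∃w (xR²w ∧ xRw).
(F1): condition met.
(F2): fails — at a but no w with aR²w and aRw.
(F3): fails — at b but no w with bR²w and bRw.
(F4): fails — at u but no w with uR²w and uRw.
Valid on: (F1).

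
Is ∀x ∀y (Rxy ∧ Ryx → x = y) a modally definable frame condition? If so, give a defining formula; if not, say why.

If a class were modally definable it would be closed under surjective bounded morphisms (Goldblatt–Thomason).
The 8-cycle (worlds s,t,u,v,w,x,y,z with s→t→u→v→w→x→y→z→s) is antisymmetric. Sending even-indexed worlds to • and odd-indexed worlds to ∘ is a surjective bounded morphism onto the two-world frame with •↔∘, which is not antisymmetric.
So the class is not modally definable.

Not definable by any modal formula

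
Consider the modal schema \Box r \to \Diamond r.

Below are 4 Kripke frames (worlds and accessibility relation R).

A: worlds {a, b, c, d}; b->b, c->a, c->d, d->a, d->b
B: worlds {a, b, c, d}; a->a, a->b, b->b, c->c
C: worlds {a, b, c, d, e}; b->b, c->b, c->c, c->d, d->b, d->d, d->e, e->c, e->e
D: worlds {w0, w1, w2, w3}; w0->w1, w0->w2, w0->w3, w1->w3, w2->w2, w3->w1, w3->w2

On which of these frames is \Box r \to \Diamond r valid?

The schema corresponds to seriality: \forall x \exists y Rxy.
A: fails — world a has no successor.
B: fails — world d has no successor.
C: fails — world a has no successor.
D: ✓.
Valid on: D.

D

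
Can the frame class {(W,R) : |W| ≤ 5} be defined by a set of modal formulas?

Any modally definable frame class is closed under disjoint unions.
Any modal formula valid on each of 6 disjoint one-world frames is valid on their disjoint union (validity is preserved under disjoint unions). Each one-world frame has |W|=1≤5, but the union has |W|=6.
So no modal formula (or set of formulas) defines exactly the |W|≤5 frames.

No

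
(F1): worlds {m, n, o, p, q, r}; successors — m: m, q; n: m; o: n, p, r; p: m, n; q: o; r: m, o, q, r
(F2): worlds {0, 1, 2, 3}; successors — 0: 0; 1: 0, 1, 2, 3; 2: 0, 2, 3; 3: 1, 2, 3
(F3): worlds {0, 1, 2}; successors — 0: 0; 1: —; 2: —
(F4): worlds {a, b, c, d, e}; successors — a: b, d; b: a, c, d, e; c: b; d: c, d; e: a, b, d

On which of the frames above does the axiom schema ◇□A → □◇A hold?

This is the axiom for convergence; its first-order frame correspondent is ∀x ∀y ∀z (Rxy ∧ Rxz → ∃w (Ryw ∧ Rzw)).
(F1): fails — Rmq and Rmm but q and m have no common successor.
(F2): fails — R10 and R13 but 0 and 3 have no common successor.
(F3): condition met.
(F4): fails — Rbc and Rbd but c and d have no common successor.

(F3)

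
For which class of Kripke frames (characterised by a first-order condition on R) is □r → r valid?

reflexivity

Suppose □r→r is valid. At any x set V(r)={w : Rxw}. Then □r holds at x, so r holds at x, i.e. Rxx.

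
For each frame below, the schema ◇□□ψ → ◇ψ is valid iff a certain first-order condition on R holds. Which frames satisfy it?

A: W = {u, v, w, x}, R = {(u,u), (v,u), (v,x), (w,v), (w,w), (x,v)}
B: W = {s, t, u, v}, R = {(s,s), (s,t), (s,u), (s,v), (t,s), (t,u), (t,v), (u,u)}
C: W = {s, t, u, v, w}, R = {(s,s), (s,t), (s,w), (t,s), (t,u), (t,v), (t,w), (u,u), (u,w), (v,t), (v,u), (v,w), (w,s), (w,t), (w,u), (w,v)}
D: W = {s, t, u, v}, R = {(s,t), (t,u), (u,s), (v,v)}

The schema corresponds to a generalized confluence (Geach) condition: ∀x ∀y (xRy → ∃w (yR²w ∧ xRw)).
A: condition met.
B: fails — sRv but no w with vR²w and sRw.
C: condition met.
D: fails — sRt but no w with tR²w and sRw.

A, C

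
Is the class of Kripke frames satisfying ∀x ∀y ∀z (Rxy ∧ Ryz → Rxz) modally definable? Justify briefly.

The condition is transitivity. A defining modal formula is □q → □□q.
Suppose □q→□□q is valid. Take Rxy, Ryz and set V(q)={w : Rxw}. Then □q at x, so □□q at x, so □q at y, so q at z, i.e. Rxz.

Yes — defined by □q → □□q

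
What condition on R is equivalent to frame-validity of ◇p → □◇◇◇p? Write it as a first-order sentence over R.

This is a Sahlqvist (Geach-type) schema ◇^1□^0p → □^1◇^3p.
Minimal-valuation argument: fix x; take any y with xR^1y and any z with xR^1z. Set V(p) to the set of worlds R-reachable from y in exactly 0 steps. Then □^0p holds at y, so the antecedent holds at x; validity forces ◇^3p at z, giving a w with zR^3w and yR^0w.
First-order correspondent: ∀x ∀y ∀z ((xRy ∧ xRz) → ∃w (y = w ∧ zR³w)).

∀x ∀y ∀z ((xRy ∧ xRz) → ∃w (y = w ∧ zR³w))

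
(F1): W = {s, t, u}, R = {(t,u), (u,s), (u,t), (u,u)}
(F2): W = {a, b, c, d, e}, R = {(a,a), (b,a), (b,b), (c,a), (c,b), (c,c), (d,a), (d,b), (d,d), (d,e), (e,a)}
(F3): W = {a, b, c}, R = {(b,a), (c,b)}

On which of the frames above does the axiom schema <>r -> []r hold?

(F3)

The schema corresponds to partial functionality: forall x forall y forall z (Rxy & Rxz -> y = z).
(F1): fails — u sees both s and t.
(F2): fails — b sees both a and b.
(F3): ✓.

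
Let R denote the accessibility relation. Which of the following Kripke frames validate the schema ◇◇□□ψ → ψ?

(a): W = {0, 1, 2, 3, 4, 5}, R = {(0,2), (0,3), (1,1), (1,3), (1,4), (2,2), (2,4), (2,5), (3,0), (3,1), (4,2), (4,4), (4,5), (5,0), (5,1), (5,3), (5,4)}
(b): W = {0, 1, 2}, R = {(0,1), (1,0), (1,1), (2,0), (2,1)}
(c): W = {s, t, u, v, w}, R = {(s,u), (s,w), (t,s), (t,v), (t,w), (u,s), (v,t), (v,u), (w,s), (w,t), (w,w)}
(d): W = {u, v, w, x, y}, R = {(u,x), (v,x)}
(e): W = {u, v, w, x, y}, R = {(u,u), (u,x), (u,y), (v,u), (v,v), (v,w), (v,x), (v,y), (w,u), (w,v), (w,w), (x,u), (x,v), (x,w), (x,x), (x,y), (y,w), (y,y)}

(d)

The schema corresponds to a generalized confluence (Geach) condition: ∀x ∀y (xR²y → ∃w (yR²w ∧ x = w)).
(a): fails — 5R²3 but no w with 3R²w and 5=w.
(b): fails — 2R²0 but no w with 0R²w and 2=w.
(c): fails — tR²u but no w* with uR²w* and t=w*.
(d): satisfies the condition.
(e): fails — xR²y but no t with yR²t and x=t.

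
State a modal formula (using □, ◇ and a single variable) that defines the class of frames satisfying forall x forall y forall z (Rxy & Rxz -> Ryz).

This is the Euclidean property; the standard corresponding axiom is 5: ◇r → □◇r.
Suppose ◇r→□◇r is valid. Take Rxy, Rxz and set V(r)={y}. Then ◇r at x, so □◇r at x, so ◇r at z, so some w with Rzw has r; w=y, i.e. Rzy. By symmetry of the argument, Ryz.

◇r → □◇r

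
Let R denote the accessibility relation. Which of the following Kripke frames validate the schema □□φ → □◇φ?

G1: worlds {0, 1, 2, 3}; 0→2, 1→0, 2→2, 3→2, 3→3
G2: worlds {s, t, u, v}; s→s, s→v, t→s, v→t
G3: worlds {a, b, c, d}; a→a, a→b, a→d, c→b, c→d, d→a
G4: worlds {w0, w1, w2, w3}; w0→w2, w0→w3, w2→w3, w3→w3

Frame correspondent (Sahlqvist): ∀x ∀z (xRz → ∃w (xR²w ∧ zRw)) — i.e. a generalized confluence (Geach) condition.
G1: ✓.
G2: ✓.
G3: fails — aRb but no w with aR²w and bRw.
G4: ✓.
Valid on: G1, G2, G4.

G1, G2, G4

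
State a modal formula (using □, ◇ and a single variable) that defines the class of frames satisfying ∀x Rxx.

□p → p

A defining formula is □p → p (the T axiom).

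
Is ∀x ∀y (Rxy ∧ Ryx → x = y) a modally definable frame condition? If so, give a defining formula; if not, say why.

If a class were modally definable it would be closed under surjective bounded morphisms (Goldblatt–Thomason).
The 8-cycle (worlds 0,1,2,3,4,5,6,7 with 0→1→2→3→4→5→6→7→0) is antisymmetric. Sending even-indexed worlds to • and odd-indexed worlds to ∘ is a surjective bounded morphism onto the two-world frame with •↔∘, which is not antisymmetric.
Hence antisymmetry is not modally definable.

Not modally definable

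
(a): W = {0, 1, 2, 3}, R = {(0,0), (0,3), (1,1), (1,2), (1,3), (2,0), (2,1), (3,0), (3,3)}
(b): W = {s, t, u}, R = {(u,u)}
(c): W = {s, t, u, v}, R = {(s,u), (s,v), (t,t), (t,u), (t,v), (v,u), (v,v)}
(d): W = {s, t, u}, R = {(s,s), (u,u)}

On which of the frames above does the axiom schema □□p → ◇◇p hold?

The schema corresponds to a generalized confluence (Geach) condition: ∀x ∃w (xR²w ∧ xR²w).
(a): condition met.
(b): fails — at s but no w with sR²w and sR²w.
(c): fails — at u but no w with uR²w and uR²w.
(d): fails — at t but no w with tR²w and tR²w.

(a)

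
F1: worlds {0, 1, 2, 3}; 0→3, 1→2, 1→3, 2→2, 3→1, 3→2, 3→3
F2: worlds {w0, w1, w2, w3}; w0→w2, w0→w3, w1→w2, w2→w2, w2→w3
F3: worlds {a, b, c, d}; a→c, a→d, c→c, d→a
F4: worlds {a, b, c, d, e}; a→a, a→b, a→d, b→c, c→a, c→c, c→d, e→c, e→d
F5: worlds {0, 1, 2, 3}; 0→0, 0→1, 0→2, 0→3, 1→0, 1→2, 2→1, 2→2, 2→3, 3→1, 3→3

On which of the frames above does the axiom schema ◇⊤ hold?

F1, F5

The schema corresponds to seriality: ∀x ∃y Rxy.
F1: condition met.
F2: fails — world w3 has no successor.
F3: fails — world b has no successor.
F4: fails — world d has no successor.
F5: condition met.
Valid on: F1, F5.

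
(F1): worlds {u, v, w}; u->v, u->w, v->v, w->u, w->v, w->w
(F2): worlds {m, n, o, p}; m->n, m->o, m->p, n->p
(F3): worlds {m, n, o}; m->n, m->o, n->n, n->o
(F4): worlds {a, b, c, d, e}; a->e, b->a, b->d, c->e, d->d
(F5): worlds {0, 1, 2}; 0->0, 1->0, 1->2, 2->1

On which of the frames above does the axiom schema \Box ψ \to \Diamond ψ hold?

(F1), (F5)

The schema corresponds to seriality: \forall x \exists y Rxy.
(F1): ✓.
(F2): fails — world o has no successor.
(F3): fails — world o has no successor.
(F4): fails — world e has no successor.
(F5): ✓.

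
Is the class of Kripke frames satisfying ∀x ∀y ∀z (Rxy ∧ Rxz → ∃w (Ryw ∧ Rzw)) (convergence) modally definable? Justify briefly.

Yes: it is convergence, defined by the .2 schema ◇□r → □◇r.

Yes — defined by ◇□r → □◇r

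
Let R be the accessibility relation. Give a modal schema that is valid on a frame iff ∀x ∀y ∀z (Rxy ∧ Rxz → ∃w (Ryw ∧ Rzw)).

A defining formula is ◇□s → □◇s (the .2 axiom).
Suppose ◇□s→□◇s is valid. Take Rxy, Rxz and set V(s)={w : Ryw}. Then □s at y so ◇□s at x, so □◇s at x, so ◇s at z, giving w with Rzw and Ryw.

◇□s → □◇s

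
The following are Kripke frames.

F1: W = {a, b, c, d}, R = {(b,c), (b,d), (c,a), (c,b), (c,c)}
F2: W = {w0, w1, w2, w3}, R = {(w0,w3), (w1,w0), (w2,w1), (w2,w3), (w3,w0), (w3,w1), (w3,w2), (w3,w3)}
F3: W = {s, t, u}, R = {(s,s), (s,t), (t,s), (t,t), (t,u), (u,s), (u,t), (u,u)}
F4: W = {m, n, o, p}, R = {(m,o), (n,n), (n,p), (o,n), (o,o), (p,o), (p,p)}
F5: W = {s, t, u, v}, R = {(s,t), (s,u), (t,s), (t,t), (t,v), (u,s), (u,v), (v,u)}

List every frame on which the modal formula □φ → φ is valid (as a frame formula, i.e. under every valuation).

This is the axiom for reflexivity; its first-order frame correspondent is ∀x Rxx.
F1: fails — world a does not see itself.
F2: fails — world w0 does not see itself.
F3: ✓.
F4: fails — world m does not see itself.
F5: fails — world s does not see itself.
Valid on: F3.

F3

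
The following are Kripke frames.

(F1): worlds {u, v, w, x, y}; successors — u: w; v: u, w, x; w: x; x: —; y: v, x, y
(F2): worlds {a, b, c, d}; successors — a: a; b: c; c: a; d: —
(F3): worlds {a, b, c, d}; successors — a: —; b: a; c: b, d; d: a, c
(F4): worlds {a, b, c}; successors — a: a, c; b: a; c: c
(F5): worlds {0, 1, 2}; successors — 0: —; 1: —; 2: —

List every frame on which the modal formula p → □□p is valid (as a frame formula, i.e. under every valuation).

(F5)

Frame correspondent (Sahlqvist): ∀x ∀z (xR²z → ∃w (x = w ∧ z = w)) — i.e. a generalized confluence (Geach) condition.
(F1): fails — uR²x but u ≠ x.
(F2): fails — bR²a but b ≠ a.
(F3): fails — cR²a but c ≠ a.
(F4): fails — aR²c but a ≠ c.
(F5): condition met.
Valid on: (F5).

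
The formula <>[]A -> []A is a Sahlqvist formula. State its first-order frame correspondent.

Equivalently (dual form): ◇A → □◇A.
Suppose ◇A→□◇A is valid. Take Rxy, Rxz and set V(A)={y}. Then ◇A at x, so □◇A at x, so ◇A at z, so some w with Rzw has A; w=y, i.e. Rzy. By symmetry of the argument, Ryz.
Conversely, on a frame with the Euclidean property the schema holds at every world under every valuation.
So the correspondent is the Euclidean property.

the Euclidean property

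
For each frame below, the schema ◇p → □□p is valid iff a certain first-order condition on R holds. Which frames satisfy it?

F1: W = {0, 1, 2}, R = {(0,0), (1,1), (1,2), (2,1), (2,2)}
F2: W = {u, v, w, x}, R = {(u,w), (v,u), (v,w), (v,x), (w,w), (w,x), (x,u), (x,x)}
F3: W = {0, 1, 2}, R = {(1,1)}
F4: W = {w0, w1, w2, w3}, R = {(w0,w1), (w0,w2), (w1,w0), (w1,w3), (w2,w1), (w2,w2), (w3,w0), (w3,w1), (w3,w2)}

The schema corresponds to a generalized confluence (Geach) condition: ∀x ∀y ∀z ((xRy ∧ xR²z) → ∃w (y = w ∧ z = w)).
F1: fails — 1R1, 1R²2 but 1 ≠ 2.
F2: fails — uRw, uR²x but w ≠ x.
F3: satisfies the condition.
F4: fails — w0Rw1, w0R²w0 but w1 ≠ w0.
Valid on: F3.

F3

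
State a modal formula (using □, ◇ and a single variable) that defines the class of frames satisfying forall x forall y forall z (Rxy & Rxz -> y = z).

◇s → □s

This is partial functionality; the standard corresponding axiom is CD: ◇s → □s.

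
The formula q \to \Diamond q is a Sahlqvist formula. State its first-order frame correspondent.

reflexivity

This is frame-equivalent to □q → q (substitute ¬q for q and contrapose).
Suppose □q→q is valid. At any x set V(q)={w : Rxw}. Then □q holds at x, so q holds at x, i.e. Rxx.
The converse is a direct semantic check.
Frame condition: \forall x Rxx.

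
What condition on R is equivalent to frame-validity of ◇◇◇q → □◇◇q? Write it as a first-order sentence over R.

∀x ∀y ∀z ((xR³y ∧ xRz) → ∃w (y = w ∧ zR²w))

This is a Sahlqvist (Geach-type) schema ◇^3□^0q → □^1◇^2q.
Minimal-valuation argument: fix x; take any y with xR^3y and any z with xR^1z. Set V(q) to the set of worlds R-reachable from y in exactly 0 steps. Then □^0q holds at y, so the antecedent holds at x; validity forces ◇^2q at z, giving a w with zR^2w and yR^0w.
First-order correspondent: ∀x ∀y ∀z ((xR³y ∧ xRz) → ∃w (y = w ∧ zR²w)).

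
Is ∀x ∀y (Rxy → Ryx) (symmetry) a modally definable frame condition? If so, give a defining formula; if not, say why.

The condition is symmetry. A defining modal formula is q → □◇q.
Suppose q→□◇q is valid. Take Rxy and set V(q)={x}. Then q at x, so □◇q at x, so ◇q at y, so some z with Ryz has q; z=x, i.e. Ryx.

Yes, by q → □◇q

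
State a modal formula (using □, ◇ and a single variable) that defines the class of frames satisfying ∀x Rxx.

□r → r

A defining formula is □r → r (the T axiom).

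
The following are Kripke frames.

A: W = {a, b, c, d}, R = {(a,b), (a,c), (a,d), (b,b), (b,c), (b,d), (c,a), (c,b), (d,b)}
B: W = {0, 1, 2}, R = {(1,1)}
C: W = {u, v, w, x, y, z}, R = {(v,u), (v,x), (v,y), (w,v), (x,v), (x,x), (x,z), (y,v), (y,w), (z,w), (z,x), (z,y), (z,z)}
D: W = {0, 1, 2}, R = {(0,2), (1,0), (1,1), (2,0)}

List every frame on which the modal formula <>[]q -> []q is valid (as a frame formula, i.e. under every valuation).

B

This is the axiom for the Euclidean property; its first-order frame correspondent is forall x forall y forall z (Rxy & Rxz -> Ryz).
A: fails — Rac and Rac but not Rcc.
B: ✓.
C: fails — Rvu and Rvu but not Ruu.
D: fails — R02 and R02 but not R22.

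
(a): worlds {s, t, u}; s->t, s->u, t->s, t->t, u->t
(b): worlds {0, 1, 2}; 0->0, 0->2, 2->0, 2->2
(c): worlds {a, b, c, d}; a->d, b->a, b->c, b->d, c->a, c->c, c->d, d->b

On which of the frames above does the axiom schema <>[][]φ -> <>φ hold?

This is the axiom for a generalized confluence (Geach) condition; its first-order frame correspondent is forall x forall y (xRy -> exists w (y R^2 w & xRw)).
(a): satisfies the condition.
(b): satisfies the condition.
(c): fails — bRa but no w with aR²w and bRw.
Valid on: (a), (b).

(a), (b)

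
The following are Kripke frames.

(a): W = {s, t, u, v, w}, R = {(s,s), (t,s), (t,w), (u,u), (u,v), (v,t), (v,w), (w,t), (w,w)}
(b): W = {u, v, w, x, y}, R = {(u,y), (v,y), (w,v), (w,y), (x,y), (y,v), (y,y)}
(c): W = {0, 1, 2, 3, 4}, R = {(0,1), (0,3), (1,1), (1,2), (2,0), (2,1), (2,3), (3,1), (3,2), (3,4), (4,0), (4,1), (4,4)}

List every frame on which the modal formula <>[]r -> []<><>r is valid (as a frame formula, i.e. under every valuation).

(b), (c)

Frame correspondent (Sahlqvist): forall x forall y forall z ((xRy & xRz) -> exists w (yRw & z R^2 w)) — i.e. a generalized confluence (Geach) condition.
(a): fails — tRw, tRs but no w* with wRw* and sR²w*.
(b): condition met.
(c): condition met.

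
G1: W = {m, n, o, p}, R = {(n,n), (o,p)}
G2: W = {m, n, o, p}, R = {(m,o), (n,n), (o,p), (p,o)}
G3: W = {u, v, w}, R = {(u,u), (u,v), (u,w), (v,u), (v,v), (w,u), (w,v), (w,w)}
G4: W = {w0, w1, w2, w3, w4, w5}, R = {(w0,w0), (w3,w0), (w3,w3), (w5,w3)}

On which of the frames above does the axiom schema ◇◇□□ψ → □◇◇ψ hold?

The schema corresponds to a generalized confluence (Geach) condition: ∀x ∀y ∀z ((xR²y ∧ xRz) → ∃w (yR²w ∧ zR²w)).
G1: condition met.
G2: fails — mR²p, mRo but no w with pR²w and oR²w.
G3: condition met.
G4: condition met.

G1, G3, G4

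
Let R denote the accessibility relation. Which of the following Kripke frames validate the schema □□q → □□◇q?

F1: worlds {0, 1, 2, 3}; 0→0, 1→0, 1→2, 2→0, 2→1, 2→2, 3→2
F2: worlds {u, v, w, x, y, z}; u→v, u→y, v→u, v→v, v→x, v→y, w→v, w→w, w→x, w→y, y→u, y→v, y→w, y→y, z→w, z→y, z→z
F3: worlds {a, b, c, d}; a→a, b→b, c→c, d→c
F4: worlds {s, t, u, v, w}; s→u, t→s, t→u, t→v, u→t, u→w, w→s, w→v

This is the axiom for a generalized confluence (Geach) condition; its first-order frame correspondent is ∀x ∀z (xR²z → ∃w (xR²w ∧ zRw)).
F1: holds.
F2: fails — uR²x but no t with uR²t and xRt.
F3: holds.
F4: fails — sR²t but no w* with sR²w* and tRw*.

F1, F3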